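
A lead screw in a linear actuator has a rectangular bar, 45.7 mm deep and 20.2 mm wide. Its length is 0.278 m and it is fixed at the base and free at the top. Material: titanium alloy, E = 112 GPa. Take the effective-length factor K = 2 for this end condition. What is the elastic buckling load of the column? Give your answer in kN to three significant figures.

Buckling occurs about the weak axis: I_min = h·b³/12 with b = 20.2 mm (the shorter side).
I_min = 45.7×20.2³/12 = 3.139×10^4 mm⁴
I = 3.139×10^4 mm⁴ = 3.139×10^-8 m⁴
Effective length L_e = K·L = 2 × 0.278 = 0.5560 m
P_cr = π²EI / L_e² = π² × 112×10⁹ × 3.139×10^-8 / 0.5560² = 1.122×10^5 N

P_cr ≈ 112 kN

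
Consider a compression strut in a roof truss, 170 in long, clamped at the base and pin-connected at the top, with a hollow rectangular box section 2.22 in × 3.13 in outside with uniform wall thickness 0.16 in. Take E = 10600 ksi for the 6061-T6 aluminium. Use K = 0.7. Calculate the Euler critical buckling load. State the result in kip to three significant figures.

Inner dimensions: h_i = 3.13 − 2×0.16 = 2.810 in, b_i = 2.22 − 2×0.16 = 1.900 in
Weak-axis I_min = (h_o·b_o³ − h_i·b_i³)/12 with b_o = 2.22, b_i = 1.900 in (shorter outer/inner sides).
I_min = (3.13×2.22³ − 2.810×1.900³)/12 = 1.248 in⁴
Effective length L_e = K·L = 0.7 × 170 = 119.0 in
P_cr = π²EI / L_e² = π² × 10600×10³ × 1.248 / 119.0² = 9.217×10^3 lb

P_cr ≈ 9.22 kip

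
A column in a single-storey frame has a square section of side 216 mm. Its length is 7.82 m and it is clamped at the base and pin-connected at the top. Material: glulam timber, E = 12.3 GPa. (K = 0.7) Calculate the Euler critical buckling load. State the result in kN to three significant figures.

I = a⁴/12 = 216⁴/12 = 1.814×10^8 mm⁴
I = 1.814×10^8 mm⁴ = 1.814×10^-4 m⁴
Effective length L_e = K·L = 0.7 × 7.82 = 5.474 m
P_cr = π²EI / L_e² = π² × 12.3×10⁹ × 1.814×10^-4 / 5.474² = 7.349×10^5 N

P_cr ≈ 735 kN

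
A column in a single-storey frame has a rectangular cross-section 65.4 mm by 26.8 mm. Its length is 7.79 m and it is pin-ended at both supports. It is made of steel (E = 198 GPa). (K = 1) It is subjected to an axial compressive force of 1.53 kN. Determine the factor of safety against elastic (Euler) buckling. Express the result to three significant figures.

Buckling occurs about the weak axis: I_min = h·b³/12 with b = 26.8 mm (the shorter side).
I_min = 65.4×26.8³/12 = 1.049×10^5 mm⁴
I = 1.049×10^5 mm⁴ = 1.049×10^-7 m⁴
Effective length L_e = K·L = 1 × 7.79 = 7.790 m
P_cr = π²EI / L_e² = π² × 198×10⁹ × 1.049×10^-7 / 7.790² = 3.378×10^3 N
Factor of safety n = P_cr / P = 3.3782 / 1.53 = 2.21

n ≈ 2.21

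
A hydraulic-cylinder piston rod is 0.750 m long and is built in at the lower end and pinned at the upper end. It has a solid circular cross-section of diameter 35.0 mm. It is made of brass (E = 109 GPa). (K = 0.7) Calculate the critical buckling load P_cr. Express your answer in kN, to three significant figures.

I = πd⁴/64 = π×35.0⁴/64 = 7.366×10^4 mm⁴
I = 7.366×10^4 mm⁴ = 7.366×10^-8 m⁴
Effective length L_e = K·L = 0.7 × 0.750 = 0.5250 m
P_cr = π²EI / L_e² = π² × 109×10⁹ × 7.366×10^-8 / 0.5250² = 2.875×10^5 N

P_cr ≈ 288 kN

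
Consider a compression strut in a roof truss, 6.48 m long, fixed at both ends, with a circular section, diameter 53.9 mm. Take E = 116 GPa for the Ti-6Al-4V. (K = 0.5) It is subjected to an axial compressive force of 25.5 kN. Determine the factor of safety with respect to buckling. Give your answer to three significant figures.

I = πd⁴/64 = π×53.9⁴/64 = 4.143×10^5 mm⁴
I = 4.143×10^5 mm⁴ = 4.143×10^-7 m⁴
Effective length L_e = K·L = 0.5 × 6.48 = 3.240 m
P_cr = π²EI / L_e² = π² × 116×10⁹ × 4.143×10^-7 / 3.240² = 4.518×10^4 N
Factor of safety n = P_cr / P = 45.185 / 25.5 = 1.77

n ≈ 1.77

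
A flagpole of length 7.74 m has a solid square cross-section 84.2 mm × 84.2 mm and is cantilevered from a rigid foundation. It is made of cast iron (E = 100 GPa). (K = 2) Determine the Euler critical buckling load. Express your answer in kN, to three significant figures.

I = a⁴/12 = 84.2⁴/12 = 4.189×10^6 mm⁴
I = 4.189×10^6 mm⁴ = 4.189×10^-6 m⁴
Effective length L_e = K·L = 2 × 7.74 = 15.48 m
P_cr = π²EI / L_e² = π² × 100×10⁹ × 4.189×10^-6 / 15.48² = 1.725×10^4 N

P_cr ≈ 17.3 kN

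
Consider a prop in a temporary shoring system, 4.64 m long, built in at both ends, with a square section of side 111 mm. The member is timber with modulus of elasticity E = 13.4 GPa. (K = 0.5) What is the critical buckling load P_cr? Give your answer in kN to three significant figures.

P_cr ≈ 311 kN

I = a⁴/12 = 111⁴/12 = 1.265×10^7 mm⁴
I = 1.265×10^7 mm⁴ = 1.265×10^-5 m⁴
Effective length L_e = K·L = 0.5 × 4.64 = 2.320 m
P_cr = π²EI / L_e² = π² × 13.4×10⁹ × 1.265×10^-5 / 2.320² = 3.108×10^5 N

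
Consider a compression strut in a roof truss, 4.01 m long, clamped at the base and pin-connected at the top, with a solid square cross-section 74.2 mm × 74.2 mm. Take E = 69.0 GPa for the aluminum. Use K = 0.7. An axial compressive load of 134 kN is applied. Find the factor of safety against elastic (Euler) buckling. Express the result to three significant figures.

n ≈ 1.63

I = a⁴/12 = 74.2⁴/12 = 2.526×10^6 mm⁴
I = 2.526×10^6 mm⁴ = 2.526×10^-6 m⁴
Effective length L_e = K·L = 0.7 × 4.01 = 2.807 m
P_cr = π²EI / L_e² = π² × 69.0×10⁹ × 2.526×10^-6 / 2.807² = 2.183×10^5 N
Factor of safety n = P_cr / P = 218.32 / 134 = 1.63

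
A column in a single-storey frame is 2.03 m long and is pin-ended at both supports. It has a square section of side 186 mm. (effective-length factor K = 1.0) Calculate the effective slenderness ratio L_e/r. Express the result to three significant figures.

λ ≈ 37.8

I = a⁴/12 = 186⁴/12 = 9.974×10^7 mm⁴
A = 3.460×10^4 mm²;  r_min = √(I/A) = √(9.974×10^7/3.460×10^4) = 53.69 mm
L_e = K·L = 1 × 2.03 m = 2.030 m = 2030.0 mm
λ = L_e / r_min = 2030.0 / 53.69 = 37.8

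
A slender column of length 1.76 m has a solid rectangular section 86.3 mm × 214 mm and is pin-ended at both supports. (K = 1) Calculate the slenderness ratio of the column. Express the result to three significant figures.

For a rectangle r_min = b/√12 = 86.3/√12 = 24.91 mm
L_e = K·L = 1 × 1.76 m = 1.760 m = 1760.0 mm
λ = L_e / r_min = 1760.0 / 24.91 = 70.6

λ ≈ 70.6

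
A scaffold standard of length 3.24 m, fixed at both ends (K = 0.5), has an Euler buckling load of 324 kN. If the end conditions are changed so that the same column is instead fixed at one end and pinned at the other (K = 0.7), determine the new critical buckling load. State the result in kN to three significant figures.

P_cr ∝ 1/K², so P_cr,new = P_cr,old × (K_old/K_new)² = 324 × (0.5/0.7)²
= 324 × 0.5102 = 165 kN

P_cr ≈ 165 kN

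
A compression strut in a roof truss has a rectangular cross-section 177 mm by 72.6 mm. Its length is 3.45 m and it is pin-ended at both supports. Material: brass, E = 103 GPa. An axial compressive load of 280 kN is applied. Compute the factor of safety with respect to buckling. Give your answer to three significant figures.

Buckling occurs about the weak axis: I_min = h·b³/12 with b = 72.6 mm (the shorter side).
I_min = 177×72.6³/12 = 5.644×10^6 mm⁴
I = 5.644×10^6 mm⁴ = 5.644×10^-6 m⁴
Effective length L_e = K·L = 1 × 3.45 = 3.450 m
P_cr = π²EI / L_e² = π² × 103×10⁹ × 5.644×10^-6 / 3.450² = 4.821×10^5 N
Factor of safety n = P_cr / P = 482.06 / 280 = 1.72

n ≈ 1.72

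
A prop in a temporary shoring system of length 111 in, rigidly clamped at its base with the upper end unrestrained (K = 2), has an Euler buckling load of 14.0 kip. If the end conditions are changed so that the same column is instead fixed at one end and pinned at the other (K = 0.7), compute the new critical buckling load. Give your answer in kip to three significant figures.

P_cr ∝ 1/K², so P_cr,new = P_cr,old × (K_old/K_new)² = 14.0 × (2/0.7)²
= 14.0 × 8.163 = 114 kip

P_cr ≈ 114 kip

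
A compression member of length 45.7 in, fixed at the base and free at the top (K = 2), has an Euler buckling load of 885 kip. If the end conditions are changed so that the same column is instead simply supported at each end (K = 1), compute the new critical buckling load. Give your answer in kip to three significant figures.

P_cr ∝ 1/K², so P_cr,new = P_cr,old × (K_old/K_new)² = 885 × (2/1)²
= 885 × 4.000 = 3540 kip

P_cr ≈ 3540 kip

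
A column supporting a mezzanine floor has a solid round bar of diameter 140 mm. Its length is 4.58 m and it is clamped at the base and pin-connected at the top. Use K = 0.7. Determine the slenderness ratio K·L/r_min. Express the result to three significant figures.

For a solid circle r = d/4 = 140/4 = 35.00 mm
L_e = K·L = 0.7 × 4.58 m = 3.206 m = 3206.0 mm
λ = L_e / r_min = 3206.0 / 35.00 = 91.6

λ ≈ 91.6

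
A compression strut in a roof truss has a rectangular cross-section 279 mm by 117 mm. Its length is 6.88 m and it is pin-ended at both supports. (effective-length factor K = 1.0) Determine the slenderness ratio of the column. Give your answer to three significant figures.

λ ≈ 204

For a rectangle r_min = b/√12 = 117/√12 = 33.77 mm
L_e = K·L = 1 × 6.88 m = 6.880 m = 6880.0 mm
λ = L_e / r_min = 6880.0 / 33.77 = 204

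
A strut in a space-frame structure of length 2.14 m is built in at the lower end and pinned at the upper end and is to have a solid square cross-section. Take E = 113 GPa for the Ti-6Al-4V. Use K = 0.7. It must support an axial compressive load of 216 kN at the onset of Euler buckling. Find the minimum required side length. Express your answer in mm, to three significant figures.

a ≈ 47.8 mm

L_e = K·L = 0.7 × 2.14 = 1.498 m
Required I = P_cr·L_e²/(π²E) = 2.160×10^5 × 1.498² / (π² × 1.13×10^11) = 4.346×10^-7 m⁴
I_req = 4.346×10^5 mm⁴
Solid square: I = a⁴/12  ⇒  a = (12I)^(1/4) = (12×4.346×10^5)^(1/4) = 47.8 mm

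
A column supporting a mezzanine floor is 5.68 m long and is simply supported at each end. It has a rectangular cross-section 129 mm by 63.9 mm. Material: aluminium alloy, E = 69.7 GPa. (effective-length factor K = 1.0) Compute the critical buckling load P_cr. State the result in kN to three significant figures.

P_cr ≈ 59.8 kN

Buckling occurs about the weak axis: I_min = h·b³/12 with b = 63.9 mm (the shorter side).
I_min = 129×63.9³/12 = 2.805×10^6 mm⁴
I = 2.805×10^6 mm⁴ = 2.805×10^-6 m⁴
Effective length L_e = K·L = 1 × 5.68 = 5.680 m
P_cr = π²EI / L_e² = π² × 69.7×10⁹ × 2.805×10^-6 / 5.680² = 5.981×10^4 N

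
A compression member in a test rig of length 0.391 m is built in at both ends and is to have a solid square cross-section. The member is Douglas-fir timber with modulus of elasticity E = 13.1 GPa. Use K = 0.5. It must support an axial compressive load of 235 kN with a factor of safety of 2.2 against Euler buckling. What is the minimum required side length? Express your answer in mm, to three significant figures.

a ≈ 36.8 mm

Required P_cr = n·P = 2.2 × 235 = 517.0 kN
L_e = K·L = 0.5 × 0.391 = 0.1955 m
Required I = P_cr·L_e²/(π²E) = 5.170×10^5 × 0.1955² / (π² × 1.31×10^10) = 1.528×10^-7 m⁴
I_req = 1.528×10^5 mm⁴
Solid square: I = a⁴/12  ⇒  a = (12I)^(1/4) = (12×1.528×10^5)^(1/4) = 36.8 mm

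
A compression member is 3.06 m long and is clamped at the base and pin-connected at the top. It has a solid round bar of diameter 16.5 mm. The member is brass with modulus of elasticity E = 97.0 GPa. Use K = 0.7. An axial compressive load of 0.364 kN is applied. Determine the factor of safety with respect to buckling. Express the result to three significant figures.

I = πd⁴/64 = π×16.5⁴/64 = 3.638×10^3 mm⁴
I = 3.638×10^3 mm⁴ = 3.638×10^-9 m⁴
Effective length L_e = K·L = 0.7 × 3.06 = 2.142 m
P_cr = π²EI / L_e² = π² × 97.0×10⁹ × 3.638×10^-9 / 2.142² = 759.2 N
Factor of safety n = P_cr / P = 0.75917 / 0.364 = 2.09

n ≈ 2.09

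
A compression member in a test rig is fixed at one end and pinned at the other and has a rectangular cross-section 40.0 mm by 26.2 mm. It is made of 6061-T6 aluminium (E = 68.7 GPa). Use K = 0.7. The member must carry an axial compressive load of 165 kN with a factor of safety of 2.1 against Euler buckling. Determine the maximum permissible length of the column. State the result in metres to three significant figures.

L_max ≈ 0.489 m

Buckling occurs about the weak axis: I_min = h·b³/12 with b = 26.2 mm (the shorter side).
I_min = 40.0×26.2³/12 = 5.995×10^4 mm⁴
I = 5.995×10^-8 m⁴
Required critical load P_cr = n·P = 2.1 × 165 = 346.5 kN = 3.465×10^5 N
From P_cr = π²EI/(K·L)²:  L = (1/K)·√(π²EI/P_cr) = (1/0.7)·√(π²×6.87×10^10×5.995×10^-8/3.465×10^5)
L = 0.489 m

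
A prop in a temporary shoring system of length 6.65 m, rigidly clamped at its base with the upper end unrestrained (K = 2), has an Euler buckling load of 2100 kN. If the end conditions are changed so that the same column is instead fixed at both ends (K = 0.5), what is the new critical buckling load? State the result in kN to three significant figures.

P_cr ∝ 1/K², so P_cr,new = P_cr,old × (K_old/K_new)² = 2100 × (2/0.5)²
= 2100 × 16.00 = 33600 kN

P_cr ≈ 33600 kN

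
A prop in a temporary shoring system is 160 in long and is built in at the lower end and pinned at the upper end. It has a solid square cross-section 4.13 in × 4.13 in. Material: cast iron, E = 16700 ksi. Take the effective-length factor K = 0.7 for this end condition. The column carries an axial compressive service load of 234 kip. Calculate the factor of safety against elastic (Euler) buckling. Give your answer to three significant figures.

I = a⁴/12 = 4.13⁴/12 = 24.24 in⁴
Effective length L_e = K·L = 0.7 × 160 = 112.0 in
P_cr = π²EI / L_e² = π² × 16700×10³ × 24.24 / 112.0² = 3.186×10^5 lb
Factor of safety n = P_cr / P = 318.57 / 234 = 1.36

n ≈ 1.36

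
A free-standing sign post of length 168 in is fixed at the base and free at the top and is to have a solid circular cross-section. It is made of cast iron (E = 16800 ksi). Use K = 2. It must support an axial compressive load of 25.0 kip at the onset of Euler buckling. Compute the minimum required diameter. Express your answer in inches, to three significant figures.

L_e = K·L = 2 × 168 = 336.0 in
Required I = P_cr·L_e²/(π²E) = 2.500×10^4 × 336.0² / (π² × 1.68×10^7) = 17.02 in⁴
Solid circle: I = πd⁴/64  ⇒  d = (64I/π)^(1/4) = (64×17.02/π)^(1/4) = 4.32 in

d ≈ 4.32 in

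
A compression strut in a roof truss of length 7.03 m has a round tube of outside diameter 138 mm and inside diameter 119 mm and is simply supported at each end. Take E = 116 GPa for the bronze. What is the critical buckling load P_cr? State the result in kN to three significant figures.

d_o = 138 mm, d_i = 119 mm
I = π(d_o⁴ − d_i⁴)/64 = π(138⁴ − 119.0⁴)/64 = 7.959×10^6 mm⁴
I = 7.959×10^6 mm⁴ = 7.959×10^-6 m⁴
Effective length L_e = K·L = 1 × 7.03 = 7.030 m
P_cr = π²EI / L_e² = π² × 116×10⁹ × 7.959×10^-6 / 7.030² = 1.844×10^5 N

P_cr ≈ 184 kN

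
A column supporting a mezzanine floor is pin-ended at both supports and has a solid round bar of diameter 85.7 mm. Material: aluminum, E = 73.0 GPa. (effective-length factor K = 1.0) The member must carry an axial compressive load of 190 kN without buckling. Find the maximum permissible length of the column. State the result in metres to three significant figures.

L_max ≈ 3.17 m

I = πd⁴/64 = π×85.7⁴/64 = 2.648×10^6 mm⁴
I = 2.648×10^-6 m⁴
At the buckling limit P_cr = P = 1.900×10^5 N
From P_cr = π²EI/(K·L)²:  L = (1/K)·√(π²EI/P_cr) = (1/1)·√(π²×7.30×10^10×2.648×10^-6/1.900×10^5)
L = 3.17 m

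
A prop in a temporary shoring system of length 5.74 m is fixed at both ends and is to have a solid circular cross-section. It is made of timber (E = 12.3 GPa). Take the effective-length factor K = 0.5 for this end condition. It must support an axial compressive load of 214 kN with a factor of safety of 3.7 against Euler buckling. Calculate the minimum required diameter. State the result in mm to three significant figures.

Required P_cr = n·P = 3.7 × 214 = 791.8 kN
L_e = K·L = 0.5 × 5.74 = 2.870 m
Required I = P_cr·L_e²/(π²E) = 7.918×10^5 × 2.870² / (π² × 1.23×10^10) = 5.372×10^-5 m⁴
I_req = 5.372×10^7 mm⁴
Solid circle: I = πd⁴/64  ⇒  d = (64I/π)^(1/4) = (64×5.372×10^7/π)^(1/4) = 182 mm

d ≈ 182 mm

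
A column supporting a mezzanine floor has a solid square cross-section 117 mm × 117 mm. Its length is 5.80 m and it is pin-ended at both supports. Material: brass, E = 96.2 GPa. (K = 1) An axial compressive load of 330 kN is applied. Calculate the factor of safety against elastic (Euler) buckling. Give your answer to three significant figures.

I = a⁴/12 = 117⁴/12 = 1.562×10^7 mm⁴
I = 1.562×10^7 mm⁴ = 1.562×10^-5 m⁴
Effective length L_e = K·L = 1 × 5.80 = 5.800 m
P_cr = π²EI / L_e² = π² × 96.2×10⁹ × 1.562×10^-5 / 5.800² = 4.407×10^5 N
Factor of safety n = P_cr / P = 440.74 / 330 = 1.34

n ≈ 1.34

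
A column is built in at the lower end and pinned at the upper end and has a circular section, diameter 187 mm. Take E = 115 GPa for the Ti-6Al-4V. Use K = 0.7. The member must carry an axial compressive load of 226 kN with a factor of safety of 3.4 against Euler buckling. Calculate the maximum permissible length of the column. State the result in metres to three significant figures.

L_max ≈ 13.5 m

I = πd⁴/64 = π×187⁴/64 = 6.003×10^7 mm⁴
I = 6.003×10^-5 m⁴
Required critical load P_cr = n·P = 3.4 × 226 = 768.4 kN = 7.684×10^5 N
From P_cr = π²EI/(K·L)²:  L = (1/K)·√(π²EI/P_cr) = (1/0.7)·√(π²×1.15×10^11×6.003×10^-5/7.684×10^5)
L = 13.5 m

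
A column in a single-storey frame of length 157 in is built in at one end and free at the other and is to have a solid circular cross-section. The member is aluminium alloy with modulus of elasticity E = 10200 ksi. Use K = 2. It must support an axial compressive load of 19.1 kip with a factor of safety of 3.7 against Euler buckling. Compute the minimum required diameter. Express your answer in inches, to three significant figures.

Required P_cr = n·P = 3.7 × 19.1 = 70.67 kip
L_e = K·L = 2 × 157 = 314.0 in
Required I = P_cr·L_e²/(π²E) = 7.067×10^4 × 314.0² / (π² × 1.02×10^7) = 69.21 in⁴
Solid circle: I = πd⁴/64  ⇒  d = (64I/π)^(1/4) = (64×69.21/π)^(1/4) = 6.13 in

d ≈ 6.13 in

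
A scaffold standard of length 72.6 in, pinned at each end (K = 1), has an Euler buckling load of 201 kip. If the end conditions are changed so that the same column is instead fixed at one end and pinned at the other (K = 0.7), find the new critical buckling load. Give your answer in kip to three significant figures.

P_cr ∝ 1/K², so P_cr,new = P_cr,old × (K_old/K_new)² = 201 × (1/0.7)²
= 201 × 2.041 = 410 kip

P_cr ≈ 410 kip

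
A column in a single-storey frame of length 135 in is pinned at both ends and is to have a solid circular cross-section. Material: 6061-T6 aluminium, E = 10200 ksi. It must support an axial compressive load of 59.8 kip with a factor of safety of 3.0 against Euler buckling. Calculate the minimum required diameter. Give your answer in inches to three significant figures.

d ≈ 5.07 in

Required P_cr = n·P = 3.0 × 59.8 = 179.4 kip
L_e = K·L = 1 × 135 = 135.0 in
Required I = P_cr·L_e²/(π²E) = 1.794×10^5 × 135.0² / (π² × 1.02×10^7) = 32.48 in⁴
Solid circle: I = πd⁴/64  ⇒  d = (64I/π)^(1/4) = (64×32.48/π)^(1/4) = 5.07 in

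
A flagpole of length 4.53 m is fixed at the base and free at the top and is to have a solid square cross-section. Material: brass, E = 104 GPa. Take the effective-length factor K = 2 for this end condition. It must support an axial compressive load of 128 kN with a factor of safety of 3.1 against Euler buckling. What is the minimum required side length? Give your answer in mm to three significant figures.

a ≈ 140 mm

Required P_cr = n·P = 3.1 × 128 = 396.8 kN
L_e = K·L = 2 × 4.53 = 9.060 m
Required I = P_cr·L_e²/(π²E) = 3.968×10^5 × 9.060² / (π² × 1.04×10^11) = 3.173×10^-5 m⁴
I_req = 3.173×10^7 mm⁴
Solid square: I = a⁴/12  ⇒  a = (12I)^(1/4) = (12×3.173×10^7)^(1/4) = 140 mm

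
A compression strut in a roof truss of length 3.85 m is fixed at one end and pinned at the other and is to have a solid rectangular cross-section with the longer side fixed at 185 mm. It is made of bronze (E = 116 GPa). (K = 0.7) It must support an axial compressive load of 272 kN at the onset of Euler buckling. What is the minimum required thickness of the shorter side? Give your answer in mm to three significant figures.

b ≈ 48.2 mm

L_e = K·L = 0.7 × 3.85 = 2.695 m
Required I = P_cr·L_e²/(π²E) = 2.720×10^5 × 2.695² / (π² × 1.16×10^11) = 1.726×10^-6 m⁴
I_req = 1.726×10^6 mm⁴
Rectangle, weak axis: I_min = h·b³/12 with h = 185 mm fixed  ⇒  b = (12I/h)^(1/3) = 48.2 mm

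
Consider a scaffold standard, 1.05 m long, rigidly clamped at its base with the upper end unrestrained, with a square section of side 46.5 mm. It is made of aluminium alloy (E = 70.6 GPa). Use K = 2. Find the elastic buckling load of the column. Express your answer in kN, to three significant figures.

P_cr ≈ 61.6 kN

I = a⁴/12 = 46.5⁴/12 = 3.896×10^5 mm⁴
I = 3.896×10^5 mm⁴ = 3.896×10^-7 m⁴
Effective length L_e = K·L = 2 × 1.05 = 2.100 m
P_cr = π²EI / L_e² = π² × 70.6×10⁹ × 3.896×10^-7 / 2.100² = 6.156×10^4 N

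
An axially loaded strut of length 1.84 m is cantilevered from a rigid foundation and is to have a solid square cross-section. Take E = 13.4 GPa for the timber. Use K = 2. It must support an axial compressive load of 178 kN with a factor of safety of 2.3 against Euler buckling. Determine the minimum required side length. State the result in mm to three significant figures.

a ≈ 150 mm

Required P_cr = n·P = 2.3 × 178 = 409.4 kN
L_e = K·L = 2 × 1.84 = 3.680 m
Required I = P_cr·L_e²/(π²E) = 4.094×10^5 × 3.680² / (π² × 1.34×10^10) = 4.192×10^-5 m⁴
I_req = 4.192×10^7 mm⁴
Solid square: I = a⁴/12  ⇒  a = (12I)^(1/4) = (12×4.192×10^7)^(1/4) = 150 mm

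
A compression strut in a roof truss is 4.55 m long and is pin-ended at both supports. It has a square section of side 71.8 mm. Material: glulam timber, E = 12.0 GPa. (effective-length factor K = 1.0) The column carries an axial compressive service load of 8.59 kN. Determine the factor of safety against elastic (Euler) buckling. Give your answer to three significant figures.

I = a⁴/12 = 71.8⁴/12 = 2.215×10^6 mm⁴
I = 2.215×10^6 mm⁴ = 2.215×10^-6 m⁴
Effective length L_e = K·L = 1 × 4.55 = 4.550 m
P_cr = π²EI / L_e² = π² × 12.0×10⁹ × 2.215×10^-6 / 4.550² = 1.267×10^4 N
Factor of safety n = P_cr / P = 12.670 / 8.59 = 1.47

n ≈ 1.47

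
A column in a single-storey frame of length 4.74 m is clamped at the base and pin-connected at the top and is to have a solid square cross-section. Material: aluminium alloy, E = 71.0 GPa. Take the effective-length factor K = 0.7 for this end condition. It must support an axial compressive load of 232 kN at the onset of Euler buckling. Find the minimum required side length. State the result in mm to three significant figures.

L_e = K·L = 0.7 × 4.74 = 3.318 m
Required I = P_cr·L_e²/(π²E) = 2.320×10^5 × 3.318² / (π² × 7.10×10^10) = 3.645×10^-6 m⁴
I_req = 3.645×10^6 mm⁴
Solid square: I = a⁴/12  ⇒  a = (12I)^(1/4) = (12×3.645×10^6)^(1/4) = 81.3 mm

a ≈ 81.3 mm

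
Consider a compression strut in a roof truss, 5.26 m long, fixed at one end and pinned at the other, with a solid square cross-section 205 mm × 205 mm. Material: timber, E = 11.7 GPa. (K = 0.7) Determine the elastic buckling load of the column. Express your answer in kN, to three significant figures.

P_cr ≈ 1250 kN

I = a⁴/12 = 205⁴/12 = 1.472×10^8 mm⁴
I = 1.472×10^8 mm⁴ = 1.472×10^-4 m⁴
Effective length L_e = K·L = 0.7 × 5.26 = 3.682 m
P_cr = π²EI / L_e² = π² × 11.7×10⁹ × 1.472×10^-4 / 3.682² = 1.254×10^6 N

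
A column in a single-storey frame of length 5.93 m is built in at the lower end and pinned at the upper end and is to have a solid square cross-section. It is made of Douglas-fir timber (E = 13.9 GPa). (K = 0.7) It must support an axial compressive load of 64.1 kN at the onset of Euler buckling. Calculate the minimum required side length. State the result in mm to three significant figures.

L_e = K·L = 0.7 × 5.93 = 4.151 m
Required I = P_cr·L_e²/(π²E) = 6.410×10^4 × 4.151² / (π² × 1.39×10^10) = 8.051×10^-6 m⁴
I_req = 8.051×10^6 mm⁴
Solid square: I = a⁴/12  ⇒  a = (12I)^(1/4) = (12×8.051×10^6)^(1/4) = 99.1 mm

a ≈ 99.1 mm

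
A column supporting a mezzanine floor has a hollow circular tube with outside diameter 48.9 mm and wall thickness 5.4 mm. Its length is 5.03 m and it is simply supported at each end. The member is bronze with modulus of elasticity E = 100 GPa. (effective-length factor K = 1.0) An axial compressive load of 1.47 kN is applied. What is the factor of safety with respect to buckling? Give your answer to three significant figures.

Inner diameter d_i = 48.9 − 2×5.4 = 38.10 mm
I = π(d_o⁴ − d_i⁴)/64 = π(48.9⁴ − 38.10⁴)/64 = 1.772×10^5 mm⁴
I = 1.772×10^5 mm⁴ = 1.772×10^-7 m⁴
Effective length L_e = K·L = 1 × 5.03 = 5.030 m
P_cr = π²EI / L_e² = π² × 100×10⁹ × 1.772×10^-7 / 5.030² = 6.914×10^3 N
Factor of safety n = P_cr / P = 6.9140 / 1.47 = 4.70

n ≈ 4.70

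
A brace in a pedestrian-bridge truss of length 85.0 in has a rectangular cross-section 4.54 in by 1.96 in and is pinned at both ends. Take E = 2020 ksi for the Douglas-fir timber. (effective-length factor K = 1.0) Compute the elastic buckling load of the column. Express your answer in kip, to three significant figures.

Buckling occurs about the weak axis: I_min = h·b³/12 with b = 1.96 in (the shorter side).
I_min = 4.54×1.96³/12 = 2.849 in⁴
Effective length L_e = K·L = 1 × 85.0 = 85.00 in
P_cr = π²EI / L_e² = π² × 2020×10³ × 2.849 / 85.00² = 7.861×10^3 lb

P_cr ≈ 7.86 kip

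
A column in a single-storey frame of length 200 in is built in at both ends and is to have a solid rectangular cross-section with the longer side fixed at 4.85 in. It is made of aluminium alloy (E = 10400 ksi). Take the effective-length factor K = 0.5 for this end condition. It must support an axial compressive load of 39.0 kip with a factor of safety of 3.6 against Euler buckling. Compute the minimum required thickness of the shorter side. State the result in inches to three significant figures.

Required P_cr = n·P = 3.6 × 39.0 = 140.4 kip
L_e = K·L = 0.5 × 200 = 100.0 in
Required I = P_cr·L_e²/(π²E) = 1.404×10^5 × 100.0² / (π² × 1.04×10^7) = 13.68 in⁴
Rectangle, weak axis: I_min = h·b³/12 with h = 4.85 in fixed  ⇒  b = (12I/h)^(1/3) = 3.23 in

b ≈ 3.23 in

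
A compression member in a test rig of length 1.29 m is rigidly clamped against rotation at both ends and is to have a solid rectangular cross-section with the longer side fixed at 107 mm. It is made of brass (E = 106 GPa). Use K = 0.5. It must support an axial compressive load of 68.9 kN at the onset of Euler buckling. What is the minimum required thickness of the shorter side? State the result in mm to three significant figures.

L_e = K·L = 0.5 × 1.29 = 0.6450 m
Required I = P_cr·L_e²/(π²E) = 6.890×10^4 × 0.6450² / (π² × 1.06×10^11) = 2.740×10^-8 m⁴
I_req = 2.740×10^4 mm⁴
Rectangle, weak axis: I_min = h·b³/12 with h = 107 mm fixed  ⇒  b = (12I/h)^(1/3) = 14.5 mm

b ≈ 14.5 mm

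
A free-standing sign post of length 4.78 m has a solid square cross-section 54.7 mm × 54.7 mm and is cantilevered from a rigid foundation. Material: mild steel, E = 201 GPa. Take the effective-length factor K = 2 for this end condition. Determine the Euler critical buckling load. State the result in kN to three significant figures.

I = a⁴/12 = 54.7⁴/12 = 7.461×10^5 mm⁴
I = 7.461×10^5 mm⁴ = 7.461×10^-7 m⁴
Effective length L_e = K·L = 2 × 4.78 = 9.560 m
P_cr = π²EI / L_e² = π² × 201×10⁹ × 7.461×10^-7 / 9.560² = 1.619×10^4 N

P_cr ≈ 16.2 kN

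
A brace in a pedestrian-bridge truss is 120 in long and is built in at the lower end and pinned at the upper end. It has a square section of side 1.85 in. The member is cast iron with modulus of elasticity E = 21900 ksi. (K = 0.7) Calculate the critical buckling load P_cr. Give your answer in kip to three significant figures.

P_cr ≈ 29.9 kip

I = a⁴/12 = 1.85⁴/12 = 0.9761 in⁴
Effective length L_e = K·L = 0.7 × 120 = 84.00 in
P_cr = π²EI / L_e² = π² × 21900×10³ × 0.9761 / 84.00² = 2.990×10^4 lb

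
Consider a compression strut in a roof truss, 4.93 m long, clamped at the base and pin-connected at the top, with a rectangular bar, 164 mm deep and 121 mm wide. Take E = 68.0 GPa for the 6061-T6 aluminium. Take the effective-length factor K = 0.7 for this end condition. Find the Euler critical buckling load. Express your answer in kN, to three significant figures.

P_cr ≈ 1360 kN

Buckling occurs about the weak axis: I_min = h·b³/12 with b = 121 mm (the shorter side).
I_min = 164×121³/12 = 2.421×10^7 mm⁴
I = 2.421×10^7 mm⁴ = 2.421×10^-5 m⁴
Effective length L_e = K·L = 0.7 × 4.93 = 3.451 m
P_cr = π²EI / L_e² = π² × 68.0×10⁹ × 2.421×10^-5 / 3.451² = 1.364×10^6 N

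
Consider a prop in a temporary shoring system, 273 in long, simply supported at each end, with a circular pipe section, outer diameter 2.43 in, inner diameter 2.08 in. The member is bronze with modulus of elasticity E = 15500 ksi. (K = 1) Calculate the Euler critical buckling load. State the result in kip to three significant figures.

P_cr ≈ 1.63 kip

d_o = 2.43 in, d_i = 2.08 in
I = π(d_o⁴ − d_i⁴)/64 = π(2.43⁴ − 2.080⁴)/64 = 0.7928 in⁴
Effective length L_e = K·L = 1 × 273 = 273.0 in
P_cr = π²EI / L_e² = π² × 15500×10³ × 0.7928 / 273.0² = 1.627×10^3 lb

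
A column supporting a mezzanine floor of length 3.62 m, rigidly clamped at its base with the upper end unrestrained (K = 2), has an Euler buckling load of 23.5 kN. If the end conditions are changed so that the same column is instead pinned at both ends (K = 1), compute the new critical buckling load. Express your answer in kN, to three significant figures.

P_cr ≈ 94.0 kN

P_cr ∝ 1/K², so P_cr,new = P_cr,old × (K_old/K_new)² = 23.5 × (2/1)²
= 23.5 × 4.000 = 94.0 kN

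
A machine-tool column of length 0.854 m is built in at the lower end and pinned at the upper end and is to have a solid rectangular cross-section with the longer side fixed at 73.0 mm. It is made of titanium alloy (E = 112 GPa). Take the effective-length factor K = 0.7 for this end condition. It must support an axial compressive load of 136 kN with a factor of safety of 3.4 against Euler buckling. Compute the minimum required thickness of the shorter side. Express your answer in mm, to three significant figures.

Required P_cr = n·P = 3.4 × 136 = 462.4 kN
L_e = K·L = 0.7 × 0.854 = 0.5978 m
Required I = P_cr·L_e²/(π²E) = 4.624×10^5 × 0.5978² / (π² × 1.12×10^11) = 1.495×10^-7 m⁴
I_req = 1.495×10^5 mm⁴
Rectangle, weak axis: I_min = h·b³/12 with h = 73.0 mm fixed  ⇒  b = (12I/h)^(1/3) = 29.1 mm

b ≈ 29.1 mm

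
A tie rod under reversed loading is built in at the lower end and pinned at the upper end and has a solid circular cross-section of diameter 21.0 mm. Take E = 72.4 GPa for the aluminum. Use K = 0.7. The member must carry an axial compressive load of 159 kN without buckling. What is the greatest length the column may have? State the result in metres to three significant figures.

I = πd⁴/64 = π×21.0⁴/64 = 9.547×10^3 mm⁴
I = 9.547×10^-9 m⁴
At the buckling limit P_cr = P = 1.590×10^5 N
From P_cr = π²EI/(K·L)²:  L = (1/K)·√(π²EI/P_cr) = (1/0.7)·√(π²×7.24×10^10×9.547×10^-9/1.590×10^5)
L = 0.296 m

L_max ≈ 0.296 m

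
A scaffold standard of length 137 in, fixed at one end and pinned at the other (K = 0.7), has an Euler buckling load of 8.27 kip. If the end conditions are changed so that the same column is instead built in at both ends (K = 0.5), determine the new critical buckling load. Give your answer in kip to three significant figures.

P_cr ≈ 16.2 kip

P_cr ∝ 1/K², so P_cr,new = P_cr,old × (K_old/K_new)² = 8.27 × (0.7/0.5)²
= 8.27 × 1.960 = 16.2 kip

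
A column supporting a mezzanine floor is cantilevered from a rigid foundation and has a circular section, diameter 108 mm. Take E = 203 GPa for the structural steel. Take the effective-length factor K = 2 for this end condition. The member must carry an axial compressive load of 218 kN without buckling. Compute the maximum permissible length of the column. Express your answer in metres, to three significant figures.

I = πd⁴/64 = π×108⁴/64 = 6.678×10^6 mm⁴
I = 6.678×10^-6 m⁴
At the buckling limit P_cr = P = 2.180×10^5 N
From P_cr = π²EI/(K·L)²:  L = (1/K)·√(π²EI/P_cr) = (1/2)·√(π²×2.03×10^11×6.678×10^-6/2.180×10^5)
L = 3.92 m

L_max ≈ 3.92 m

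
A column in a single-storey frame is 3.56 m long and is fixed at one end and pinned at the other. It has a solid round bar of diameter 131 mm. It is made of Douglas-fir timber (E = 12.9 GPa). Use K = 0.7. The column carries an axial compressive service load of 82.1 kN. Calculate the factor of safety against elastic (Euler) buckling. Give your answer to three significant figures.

n ≈ 3.61

I = πd⁴/64 = π×131⁴/64 = 1.446×10^7 mm⁴
I = 1.446×10^7 mm⁴ = 1.446×10^-5 m⁴
Effective length L_e = K·L = 0.7 × 3.56 = 2.492 m
P_cr = π²EI / L_e² = π² × 12.9×10⁹ × 1.446×10^-5 / 2.492² = 2.964×10^5 N
Factor of safety n = P_cr / P = 296.38 / 82.1 = 3.61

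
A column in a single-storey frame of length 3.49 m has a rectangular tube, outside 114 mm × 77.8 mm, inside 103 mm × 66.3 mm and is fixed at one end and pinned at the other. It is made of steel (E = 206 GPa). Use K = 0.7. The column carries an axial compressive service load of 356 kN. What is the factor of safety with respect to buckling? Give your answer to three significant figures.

n ≈ 1.89

Weak-axis I_min = (h_o·b_o³ − h_i·b_i³)/12 with b_o = 77.8, b_i = 66.30 mm (shorter outer/inner sides).
I_min = (114×77.8³ − 103.0×66.30³)/12 = 1.972×10^6 mm⁴
I = 1.972×10^6 mm⁴ = 1.972×10^-6 m⁴
Effective length L_e = K·L = 0.7 × 3.49 = 2.443 m
P_cr = π²EI / L_e² = π² × 206×10⁹ × 1.972×10^-6 / 2.443² = 6.718×10^5 N
Factor of safety n = P_cr / P = 671.84 / 356 = 1.89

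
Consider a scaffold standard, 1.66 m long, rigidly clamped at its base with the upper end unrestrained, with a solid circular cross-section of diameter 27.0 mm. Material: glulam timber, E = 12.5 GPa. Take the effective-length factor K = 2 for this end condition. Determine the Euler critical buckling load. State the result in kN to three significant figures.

P_cr ≈ 0.292 kN

I = πd⁴/64 = π×27.0⁴/64 = 2.609×10^4 mm⁴
I = 2.609×10^4 mm⁴ = 2.609×10^-8 m⁴
Effective length L_e = K·L = 2 × 1.66 = 3.320 m
P_cr = π²EI / L_e² = π² × 12.5×10⁹ × 2.609×10^-8 / 3.320² = 292.0 N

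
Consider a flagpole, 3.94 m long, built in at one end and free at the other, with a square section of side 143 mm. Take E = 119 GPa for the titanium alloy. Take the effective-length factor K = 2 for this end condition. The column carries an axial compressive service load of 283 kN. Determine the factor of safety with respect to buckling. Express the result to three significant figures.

I = a⁴/12 = 143⁴/12 = 3.485×10^7 mm⁴
I = 3.485×10^7 mm⁴ = 3.485×10^-5 m⁴
Effective length L_e = K·L = 2 × 3.94 = 7.880 m
P_cr = π²EI / L_e² = π² × 119×10⁹ × 3.485×10^-5 / 7.880² = 6.591×10^5 N
Factor of safety n = P_cr / P = 659.11 / 283 = 2.33

n ≈ 2.33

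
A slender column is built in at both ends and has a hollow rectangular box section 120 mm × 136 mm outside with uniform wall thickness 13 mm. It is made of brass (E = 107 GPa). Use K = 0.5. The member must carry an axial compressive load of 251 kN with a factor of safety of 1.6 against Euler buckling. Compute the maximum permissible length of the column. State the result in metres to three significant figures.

Inner dimensions: h_i = 136 − 2×13 = 110.0 mm, b_i = 120 − 2×13 = 94.00 mm
Weak-axis I_min = (h_o·b_o³ − h_i·b_i³)/12 with b_o = 120, b_i = 94.00 mm (shorter outer/inner sides).
I_min = (136×120³ − 110.0×94.00³)/12 = 1.197×10^7 mm⁴
I = 1.197×10^-5 m⁴
Required critical load P_cr = n·P = 1.6 × 251 = 401.6 kN = 4.016×10^5 N
From P_cr = π²EI/(K·L)²:  L = (1/K)·√(π²EI/P_cr) = (1/0.5)·√(π²×1.07×10^11×1.197×10^-5/4.016×10^5)
L = 11.2 m

L_max ≈ 11.2 m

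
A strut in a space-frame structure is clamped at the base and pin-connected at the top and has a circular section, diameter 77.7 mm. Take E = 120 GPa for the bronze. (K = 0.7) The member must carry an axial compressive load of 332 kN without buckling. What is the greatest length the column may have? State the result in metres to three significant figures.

L_max ≈ 3.61 m

I = πd⁴/64 = π×77.7⁴/64 = 1.789×10^6 mm⁴
I = 1.789×10^-6 m⁴
At the buckling limit P_cr = P = 3.320×10^5 N
From P_cr = π²EI/(K·L)²:  L = (1/K)·√(π²EI/P_cr) = (1/0.7)·√(π²×1.20×10^11×1.789×10^-6/3.320×10^5)
L = 3.61 m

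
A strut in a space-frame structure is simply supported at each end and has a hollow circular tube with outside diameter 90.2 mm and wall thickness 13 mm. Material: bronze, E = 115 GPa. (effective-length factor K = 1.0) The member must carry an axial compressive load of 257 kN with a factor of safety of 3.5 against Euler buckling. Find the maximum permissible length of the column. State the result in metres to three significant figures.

L_max ≈ 1.75 m

Inner diameter d_i = 90.2 − 2×13 = 64.20 mm
I = π(d_o⁴ − d_i⁴)/64 = π(90.2⁴ − 64.20⁴)/64 = 2.415×10^6 mm⁴
I = 2.415×10^-6 m⁴
Required critical load P_cr = n·P = 3.5 × 257 = 899.5 kN = 8.995×10^5 N
From P_cr = π²EI/(K·L)²:  L = (1/K)·√(π²EI/P_cr) = (1/1)·√(π²×1.15×10^11×2.415×10^-6/8.995×10^5)
L = 1.75 m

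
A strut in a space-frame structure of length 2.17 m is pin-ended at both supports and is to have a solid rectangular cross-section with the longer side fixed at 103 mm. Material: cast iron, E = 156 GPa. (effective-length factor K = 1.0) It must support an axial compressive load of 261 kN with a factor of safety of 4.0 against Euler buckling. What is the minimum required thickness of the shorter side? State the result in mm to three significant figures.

Required P_cr = n·P = 4.0 × 261 = 1044 kN
L_e = K·L = 1 × 2.17 = 2.170 m
Required I = P_cr·L_e²/(π²E) = 1.044×10^6 × 2.170² / (π² × 1.56×10^11) = 3.193×10^-6 m⁴
I_req = 3.193×10^6 mm⁴
Rectangle, weak axis: I_min = h·b³/12 with h = 103 mm fixed  ⇒  b = (12I/h)^(1/3) = 71.9 mm

b ≈ 71.9 mm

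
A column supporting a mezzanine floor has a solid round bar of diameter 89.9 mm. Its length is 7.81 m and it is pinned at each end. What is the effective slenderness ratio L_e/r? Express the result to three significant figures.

λ ≈ 347

I = πd⁴/64 = π×89.9⁴/64 = 3.206×10^6 mm⁴
A = 6.348×10^3 mm²;  r_min = √(I/A) = √(3.206×10^6/6.348×10^3) = 22.48 mm
L_e = K·L = 1 × 7.81 m = 7.810 m = 7810.0 mm
λ = L_e / r_min = 7810.0 / 22.48 = 347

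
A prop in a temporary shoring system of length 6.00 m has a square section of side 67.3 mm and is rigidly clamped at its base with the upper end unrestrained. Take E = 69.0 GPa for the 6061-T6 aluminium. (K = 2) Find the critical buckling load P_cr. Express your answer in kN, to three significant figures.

P_cr ≈ 8.08 kN

I = a⁴/12 = 67.3⁴/12 = 1.710×10^6 mm⁴
I = 1.710×10^6 mm⁴ = 1.710×10^-6 m⁴
Effective length L_e = K·L = 2 × 6.00 = 12.00 m
P_cr = π²EI / L_e² = π² × 69.0×10⁹ × 1.710×10^-6 / 12.00² = 8.085×10^3 N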